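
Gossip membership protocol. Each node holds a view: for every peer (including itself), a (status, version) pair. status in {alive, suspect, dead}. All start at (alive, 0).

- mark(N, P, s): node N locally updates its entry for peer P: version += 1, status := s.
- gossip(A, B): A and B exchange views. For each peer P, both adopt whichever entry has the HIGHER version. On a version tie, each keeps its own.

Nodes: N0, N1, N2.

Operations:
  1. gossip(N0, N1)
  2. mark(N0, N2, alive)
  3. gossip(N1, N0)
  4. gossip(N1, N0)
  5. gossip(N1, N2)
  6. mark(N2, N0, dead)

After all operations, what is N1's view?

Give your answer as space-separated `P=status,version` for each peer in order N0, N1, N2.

Op 1: gossip N0<->N1 -> N0.N0=(alive,v0) N0.N1=(alive,v0) N0.N2=(alive,v0) | N1.N0=(alive,v0) N1.N1=(alive,v0) N1.N2=(alive,v0)
Op 2: N0 marks N2=alive -> (alive,v1)
Op 3: gossip N1<->N0 -> N1.N0=(alive,v0) N1.N1=(alive,v0) N1.N2=(alive,v1) | N0.N0=(alive,v0) N0.N1=(alive,v0) N0.N2=(alive,v1)
Op 4: gossip N1<->N0 -> N1.N0=(alive,v0) N1.N1=(alive,v0) N1.N2=(alive,v1) | N0.N0=(alive,v0) N0.N1=(alive,v0) N0.N2=(alive,v1)
Op 5: gossip N1<->N2 -> N1.N0=(alive,v0) N1.N1=(alive,v0) N1.N2=(alive,v1) | N2.N0=(alive,v0) N2.N1=(alive,v0) N2.N2=(alive,v1)
Op 6: N2 marks N0=dead -> (dead,v1)

Answer: N0=alive,0 N1=alive,0 N2=alive,1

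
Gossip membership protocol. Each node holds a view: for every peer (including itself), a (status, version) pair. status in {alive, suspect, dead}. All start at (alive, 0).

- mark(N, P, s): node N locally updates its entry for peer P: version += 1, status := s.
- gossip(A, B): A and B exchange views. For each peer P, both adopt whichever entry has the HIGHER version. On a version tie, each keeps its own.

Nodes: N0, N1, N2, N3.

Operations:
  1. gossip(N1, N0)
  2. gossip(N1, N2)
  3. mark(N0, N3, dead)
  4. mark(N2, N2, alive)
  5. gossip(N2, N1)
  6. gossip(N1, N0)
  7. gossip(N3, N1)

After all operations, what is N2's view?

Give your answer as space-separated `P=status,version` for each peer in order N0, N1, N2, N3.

Answer: N0=alive,0 N1=alive,0 N2=alive,1 N3=alive,0

Derivation:
Op 1: gossip N1<->N0 -> N1.N0=(alive,v0) N1.N1=(alive,v0) N1.N2=(alive,v0) N1.N3=(alive,v0) | N0.N0=(alive,v0) N0.N1=(alive,v0) N0.N2=(alive,v0) N0.N3=(alive,v0)
Op 2: gossip N1<->N2 -> N1.N0=(alive,v0) N1.N1=(alive,v0) N1.N2=(alive,v0) N1.N3=(alive,v0) | N2.N0=(alive,v0) N2.N1=(alive,v0) N2.N2=(alive,v0) N2.N3=(alive,v0)
Op 3: N0 marks N3=dead -> (dead,v1)
Op 4: N2 marks N2=alive -> (alive,v1)
Op 5: gossip N2<->N1 -> N2.N0=(alive,v0) N2.N1=(alive,v0) N2.N2=(alive,v1) N2.N3=(alive,v0) | N1.N0=(alive,v0) N1.N1=(alive,v0) N1.N2=(alive,v1) N1.N3=(alive,v0)
Op 6: gossip N1<->N0 -> N1.N0=(alive,v0) N1.N1=(alive,v0) N1.N2=(alive,v1) N1.N3=(dead,v1) | N0.N0=(alive,v0) N0.N1=(alive,v0) N0.N2=(alive,v1) N0.N3=(dead,v1)
Op 7: gossip N3<->N1 -> N3.N0=(alive,v0) N3.N1=(alive,v0) N3.N2=(alive,v1) N3.N3=(dead,v1) | N1.N0=(alive,v0) N1.N1=(alive,v0) N1.N2=(alive,v1) N1.N3=(dead,v1)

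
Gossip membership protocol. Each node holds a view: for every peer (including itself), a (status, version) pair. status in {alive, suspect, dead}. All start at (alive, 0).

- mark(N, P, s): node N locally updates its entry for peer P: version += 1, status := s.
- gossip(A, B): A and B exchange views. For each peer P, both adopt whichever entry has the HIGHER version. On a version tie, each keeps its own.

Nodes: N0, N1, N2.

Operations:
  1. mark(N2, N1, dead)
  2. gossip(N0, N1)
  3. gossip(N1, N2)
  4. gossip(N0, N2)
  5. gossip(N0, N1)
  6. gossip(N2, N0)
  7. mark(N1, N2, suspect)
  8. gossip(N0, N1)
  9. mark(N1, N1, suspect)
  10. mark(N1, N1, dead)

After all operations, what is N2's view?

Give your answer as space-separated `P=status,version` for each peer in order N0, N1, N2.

Answer: N0=alive,0 N1=dead,1 N2=alive,0

Derivation:
Op 1: N2 marks N1=dead -> (dead,v1)
Op 2: gossip N0<->N1 -> N0.N0=(alive,v0) N0.N1=(alive,v0) N0.N2=(alive,v0) | N1.N0=(alive,v0) N1.N1=(alive,v0) N1.N2=(alive,v0)
Op 3: gossip N1<->N2 -> N1.N0=(alive,v0) N1.N1=(dead,v1) N1.N2=(alive,v0) | N2.N0=(alive,v0) N2.N1=(dead,v1) N2.N2=(alive,v0)
Op 4: gossip N0<->N2 -> N0.N0=(alive,v0) N0.N1=(dead,v1) N0.N2=(alive,v0) | N2.N0=(alive,v0) N2.N1=(dead,v1) N2.N2=(alive,v0)
Op 5: gossip N0<->N1 -> N0.N0=(alive,v0) N0.N1=(dead,v1) N0.N2=(alive,v0) | N1.N0=(alive,v0) N1.N1=(dead,v1) N1.N2=(alive,v0)
Op 6: gossip N2<->N0 -> N2.N0=(alive,v0) N2.N1=(dead,v1) N2.N2=(alive,v0) | N0.N0=(alive,v0) N0.N1=(dead,v1) N0.N2=(alive,v0)
Op 7: N1 marks N2=suspect -> (suspect,v1)
Op 8: gossip N0<->N1 -> N0.N0=(alive,v0) N0.N1=(dead,v1) N0.N2=(suspect,v1) | N1.N0=(alive,v0) N1.N1=(dead,v1) N1.N2=(suspect,v1)
Op 9: N1 marks N1=suspect -> (suspect,v2)
Op 10: N1 marks N1=dead -> (dead,v3)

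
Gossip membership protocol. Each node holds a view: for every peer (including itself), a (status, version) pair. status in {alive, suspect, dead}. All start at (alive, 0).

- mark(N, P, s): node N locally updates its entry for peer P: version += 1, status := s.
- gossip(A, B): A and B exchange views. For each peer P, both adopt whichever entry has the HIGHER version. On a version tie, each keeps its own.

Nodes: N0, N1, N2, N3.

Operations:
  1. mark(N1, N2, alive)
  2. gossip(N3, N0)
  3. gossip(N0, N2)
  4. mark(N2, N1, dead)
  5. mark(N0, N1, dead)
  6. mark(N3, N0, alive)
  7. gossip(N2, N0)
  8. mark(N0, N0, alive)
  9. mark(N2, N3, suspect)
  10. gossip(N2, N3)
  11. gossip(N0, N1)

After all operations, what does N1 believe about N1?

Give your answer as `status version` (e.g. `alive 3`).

Answer: dead 1

Derivation:
Op 1: N1 marks N2=alive -> (alive,v1)
Op 2: gossip N3<->N0 -> N3.N0=(alive,v0) N3.N1=(alive,v0) N3.N2=(alive,v0) N3.N3=(alive,v0) | N0.N0=(alive,v0) N0.N1=(alive,v0) N0.N2=(alive,v0) N0.N3=(alive,v0)
Op 3: gossip N0<->N2 -> N0.N0=(alive,v0) N0.N1=(alive,v0) N0.N2=(alive,v0) N0.N3=(alive,v0) | N2.N0=(alive,v0) N2.N1=(alive,v0) N2.N2=(alive,v0) N2.N3=(alive,v0)
Op 4: N2 marks N1=dead -> (dead,v1)
Op 5: N0 marks N1=dead -> (dead,v1)
Op 6: N3 marks N0=alive -> (alive,v1)
Op 7: gossip N2<->N0 -> N2.N0=(alive,v0) N2.N1=(dead,v1) N2.N2=(alive,v0) N2.N3=(alive,v0) | N0.N0=(alive,v0) N0.N1=(dead,v1) N0.N2=(alive,v0) N0.N3=(alive,v0)
Op 8: N0 marks N0=alive -> (alive,v1)
Op 9: N2 marks N3=suspect -> (suspect,v1)
Op 10: gossip N2<->N3 -> N2.N0=(alive,v1) N2.N1=(dead,v1) N2.N2=(alive,v0) N2.N3=(suspect,v1) | N3.N0=(alive,v1) N3.N1=(dead,v1) N3.N2=(alive,v0) N3.N3=(suspect,v1)
Op 11: gossip N0<->N1 -> N0.N0=(alive,v1) N0.N1=(dead,v1) N0.N2=(alive,v1) N0.N3=(alive,v0) | N1.N0=(alive,v1) N1.N1=(dead,v1) N1.N2=(alive,v1) N1.N3=(alive,v0)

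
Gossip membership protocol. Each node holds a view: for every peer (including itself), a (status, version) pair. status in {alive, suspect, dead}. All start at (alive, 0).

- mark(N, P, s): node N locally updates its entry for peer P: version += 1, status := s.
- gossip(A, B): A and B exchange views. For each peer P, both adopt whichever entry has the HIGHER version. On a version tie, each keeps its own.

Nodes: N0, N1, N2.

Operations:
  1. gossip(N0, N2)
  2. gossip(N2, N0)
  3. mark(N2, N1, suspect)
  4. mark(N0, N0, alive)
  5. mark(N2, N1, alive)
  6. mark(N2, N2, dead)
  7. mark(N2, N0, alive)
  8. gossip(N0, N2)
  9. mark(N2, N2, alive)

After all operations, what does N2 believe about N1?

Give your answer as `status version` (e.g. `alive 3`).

Answer: alive 2

Derivation:
Op 1: gossip N0<->N2 -> N0.N0=(alive,v0) N0.N1=(alive,v0) N0.N2=(alive,v0) | N2.N0=(alive,v0) N2.N1=(alive,v0) N2.N2=(alive,v0)
Op 2: gossip N2<->N0 -> N2.N0=(alive,v0) N2.N1=(alive,v0) N2.N2=(alive,v0) | N0.N0=(alive,v0) N0.N1=(alive,v0) N0.N2=(alive,v0)
Op 3: N2 marks N1=suspect -> (suspect,v1)
Op 4: N0 marks N0=alive -> (alive,v1)
Op 5: N2 marks N1=alive -> (alive,v2)
Op 6: N2 marks N2=dead -> (dead,v1)
Op 7: N2 marks N0=alive -> (alive,v1)
Op 8: gossip N0<->N2 -> N0.N0=(alive,v1) N0.N1=(alive,v2) N0.N2=(dead,v1) | N2.N0=(alive,v1) N2.N1=(alive,v2) N2.N2=(dead,v1)
Op 9: N2 marks N2=alive -> (alive,v2)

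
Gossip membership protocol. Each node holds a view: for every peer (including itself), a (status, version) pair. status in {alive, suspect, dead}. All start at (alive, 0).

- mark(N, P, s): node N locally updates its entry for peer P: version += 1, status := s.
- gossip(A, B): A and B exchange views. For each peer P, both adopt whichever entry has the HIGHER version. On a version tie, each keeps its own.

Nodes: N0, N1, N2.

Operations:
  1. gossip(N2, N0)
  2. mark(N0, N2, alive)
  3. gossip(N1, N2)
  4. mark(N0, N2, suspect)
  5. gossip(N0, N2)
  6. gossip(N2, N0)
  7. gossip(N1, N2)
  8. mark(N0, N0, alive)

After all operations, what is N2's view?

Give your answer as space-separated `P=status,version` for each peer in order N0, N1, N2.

Op 1: gossip N2<->N0 -> N2.N0=(alive,v0) N2.N1=(alive,v0) N2.N2=(alive,v0) | N0.N0=(alive,v0) N0.N1=(alive,v0) N0.N2=(alive,v0)
Op 2: N0 marks N2=alive -> (alive,v1)
Op 3: gossip N1<->N2 -> N1.N0=(alive,v0) N1.N1=(alive,v0) N1.N2=(alive,v0) | N2.N0=(alive,v0) N2.N1=(alive,v0) N2.N2=(alive,v0)
Op 4: N0 marks N2=suspect -> (suspect,v2)
Op 5: gossip N0<->N2 -> N0.N0=(alive,v0) N0.N1=(alive,v0) N0.N2=(suspect,v2) | N2.N0=(alive,v0) N2.N1=(alive,v0) N2.N2=(suspect,v2)
Op 6: gossip N2<->N0 -> N2.N0=(alive,v0) N2.N1=(alive,v0) N2.N2=(suspect,v2) | N0.N0=(alive,v0) N0.N1=(alive,v0) N0.N2=(suspect,v2)
Op 7: gossip N1<->N2 -> N1.N0=(alive,v0) N1.N1=(alive,v0) N1.N2=(suspect,v2) | N2.N0=(alive,v0) N2.N1=(alive,v0) N2.N2=(suspect,v2)
Op 8: N0 marks N0=alive -> (alive,v1)

Answer: N0=alive,0 N1=alive,0 N2=suspect,2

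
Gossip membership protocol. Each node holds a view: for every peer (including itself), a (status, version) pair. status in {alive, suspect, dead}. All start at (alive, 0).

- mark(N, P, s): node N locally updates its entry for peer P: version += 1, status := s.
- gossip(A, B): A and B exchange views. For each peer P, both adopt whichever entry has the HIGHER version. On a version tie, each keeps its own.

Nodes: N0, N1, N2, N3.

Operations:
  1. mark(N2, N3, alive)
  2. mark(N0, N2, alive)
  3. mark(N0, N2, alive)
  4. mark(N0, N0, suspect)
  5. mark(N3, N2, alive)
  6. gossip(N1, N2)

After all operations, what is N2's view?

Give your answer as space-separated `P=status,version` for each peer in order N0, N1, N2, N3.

Answer: N0=alive,0 N1=alive,0 N2=alive,0 N3=alive,1

Derivation:
Op 1: N2 marks N3=alive -> (alive,v1)
Op 2: N0 marks N2=alive -> (alive,v1)
Op 3: N0 marks N2=alive -> (alive,v2)
Op 4: N0 marks N0=suspect -> (suspect,v1)
Op 5: N3 marks N2=alive -> (alive,v1)
Op 6: gossip N1<->N2 -> N1.N0=(alive,v0) N1.N1=(alive,v0) N1.N2=(alive,v0) N1.N3=(alive,v1) | N2.N0=(alive,v0) N2.N1=(alive,v0) N2.N2=(alive,v0) N2.N3=(alive,v1)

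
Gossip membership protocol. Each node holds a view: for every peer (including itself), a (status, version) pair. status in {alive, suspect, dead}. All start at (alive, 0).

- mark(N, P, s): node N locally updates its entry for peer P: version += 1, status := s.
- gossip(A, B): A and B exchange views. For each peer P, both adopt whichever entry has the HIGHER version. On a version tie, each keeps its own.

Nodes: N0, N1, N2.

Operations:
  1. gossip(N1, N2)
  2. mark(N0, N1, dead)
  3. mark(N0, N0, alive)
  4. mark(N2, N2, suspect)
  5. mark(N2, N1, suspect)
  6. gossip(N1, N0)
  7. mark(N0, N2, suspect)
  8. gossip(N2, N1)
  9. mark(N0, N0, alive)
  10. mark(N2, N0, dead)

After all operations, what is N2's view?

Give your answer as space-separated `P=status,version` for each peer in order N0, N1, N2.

Answer: N0=dead,2 N1=suspect,1 N2=suspect,1

Derivation:
Op 1: gossip N1<->N2 -> N1.N0=(alive,v0) N1.N1=(alive,v0) N1.N2=(alive,v0) | N2.N0=(alive,v0) N2.N1=(alive,v0) N2.N2=(alive,v0)
Op 2: N0 marks N1=dead -> (dead,v1)
Op 3: N0 marks N0=alive -> (alive,v1)
Op 4: N2 marks N2=suspect -> (suspect,v1)
Op 5: N2 marks N1=suspect -> (suspect,v1)
Op 6: gossip N1<->N0 -> N1.N0=(alive,v1) N1.N1=(dead,v1) N1.N2=(alive,v0) | N0.N0=(alive,v1) N0.N1=(dead,v1) N0.N2=(alive,v0)
Op 7: N0 marks N2=suspect -> (suspect,v1)
Op 8: gossip N2<->N1 -> N2.N0=(alive,v1) N2.N1=(suspect,v1) N2.N2=(suspect,v1) | N1.N0=(alive,v1) N1.N1=(dead,v1) N1.N2=(suspect,v1)
Op 9: N0 marks N0=alive -> (alive,v2)
Op 10: N2 marks N0=dead -> (dead,v2)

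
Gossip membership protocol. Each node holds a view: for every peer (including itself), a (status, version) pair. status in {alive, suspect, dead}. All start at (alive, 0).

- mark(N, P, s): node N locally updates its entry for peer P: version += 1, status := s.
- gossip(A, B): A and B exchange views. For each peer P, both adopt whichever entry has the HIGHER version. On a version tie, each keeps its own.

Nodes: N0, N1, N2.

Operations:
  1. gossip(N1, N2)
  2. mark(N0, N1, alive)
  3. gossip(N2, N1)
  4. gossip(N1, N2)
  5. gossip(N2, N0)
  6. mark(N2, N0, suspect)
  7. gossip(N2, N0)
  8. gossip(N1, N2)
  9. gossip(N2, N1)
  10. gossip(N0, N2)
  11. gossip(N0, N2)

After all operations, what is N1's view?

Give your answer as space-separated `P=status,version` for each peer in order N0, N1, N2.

Op 1: gossip N1<->N2 -> N1.N0=(alive,v0) N1.N1=(alive,v0) N1.N2=(alive,v0) | N2.N0=(alive,v0) N2.N1=(alive,v0) N2.N2=(alive,v0)
Op 2: N0 marks N1=alive -> (alive,v1)
Op 3: gossip N2<->N1 -> N2.N0=(alive,v0) N2.N1=(alive,v0) N2.N2=(alive,v0) | N1.N0=(alive,v0) N1.N1=(alive,v0) N1.N2=(alive,v0)
Op 4: gossip N1<->N2 -> N1.N0=(alive,v0) N1.N1=(alive,v0) N1.N2=(alive,v0) | N2.N0=(alive,v0) N2.N1=(alive,v0) N2.N2=(alive,v0)
Op 5: gossip N2<->N0 -> N2.N0=(alive,v0) N2.N1=(alive,v1) N2.N2=(alive,v0) | N0.N0=(alive,v0) N0.N1=(alive,v1) N0.N2=(alive,v0)
Op 6: N2 marks N0=suspect -> (suspect,v1)
Op 7: gossip N2<->N0 -> N2.N0=(suspect,v1) N2.N1=(alive,v1) N2.N2=(alive,v0) | N0.N0=(suspect,v1) N0.N1=(alive,v1) N0.N2=(alive,v0)
Op 8: gossip N1<->N2 -> N1.N0=(suspect,v1) N1.N1=(alive,v1) N1.N2=(alive,v0) | N2.N0=(suspect,v1) N2.N1=(alive,v1) N2.N2=(alive,v0)
Op 9: gossip N2<->N1 -> N2.N0=(suspect,v1) N2.N1=(alive,v1) N2.N2=(alive,v0) | N1.N0=(suspect,v1) N1.N1=(alive,v1) N1.N2=(alive,v0)
Op 10: gossip N0<->N2 -> N0.N0=(suspect,v1) N0.N1=(alive,v1) N0.N2=(alive,v0) | N2.N0=(suspect,v1) N2.N1=(alive,v1) N2.N2=(alive,v0)
Op 11: gossip N0<->N2 -> N0.N0=(suspect,v1) N0.N1=(alive,v1) N0.N2=(alive,v0) | N2.N0=(suspect,v1) N2.N1=(alive,v1) N2.N2=(alive,v0)

Answer: N0=suspect,1 N1=alive,1 N2=alive,0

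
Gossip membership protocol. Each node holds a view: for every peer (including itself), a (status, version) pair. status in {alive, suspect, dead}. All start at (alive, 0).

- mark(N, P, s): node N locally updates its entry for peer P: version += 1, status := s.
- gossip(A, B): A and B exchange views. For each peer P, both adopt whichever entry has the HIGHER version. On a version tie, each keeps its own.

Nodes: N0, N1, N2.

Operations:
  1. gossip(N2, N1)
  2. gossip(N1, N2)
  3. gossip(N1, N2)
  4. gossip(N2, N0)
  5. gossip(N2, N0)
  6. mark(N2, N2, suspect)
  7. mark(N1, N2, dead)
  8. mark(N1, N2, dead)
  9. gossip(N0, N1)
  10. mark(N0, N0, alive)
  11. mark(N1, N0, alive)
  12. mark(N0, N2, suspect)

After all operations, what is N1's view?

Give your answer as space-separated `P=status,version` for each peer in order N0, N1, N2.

Answer: N0=alive,1 N1=alive,0 N2=dead,2

Derivation:
Op 1: gossip N2<->N1 -> N2.N0=(alive,v0) N2.N1=(alive,v0) N2.N2=(alive,v0) | N1.N0=(alive,v0) N1.N1=(alive,v0) N1.N2=(alive,v0)
Op 2: gossip N1<->N2 -> N1.N0=(alive,v0) N1.N1=(alive,v0) N1.N2=(alive,v0) | N2.N0=(alive,v0) N2.N1=(alive,v0) N2.N2=(alive,v0)
Op 3: gossip N1<->N2 -> N1.N0=(alive,v0) N1.N1=(alive,v0) N1.N2=(alive,v0) | N2.N0=(alive,v0) N2.N1=(alive,v0) N2.N2=(alive,v0)
Op 4: gossip N2<->N0 -> N2.N0=(alive,v0) N2.N1=(alive,v0) N2.N2=(alive,v0) | N0.N0=(alive,v0) N0.N1=(alive,v0) N0.N2=(alive,v0)
Op 5: gossip N2<->N0 -> N2.N0=(alive,v0) N2.N1=(alive,v0) N2.N2=(alive,v0) | N0.N0=(alive,v0) N0.N1=(alive,v0) N0.N2=(alive,v0)
Op 6: N2 marks N2=suspect -> (suspect,v1)
Op 7: N1 marks N2=dead -> (dead,v1)
Op 8: N1 marks N2=dead -> (dead,v2)
Op 9: gossip N0<->N1 -> N0.N0=(alive,v0) N0.N1=(alive,v0) N0.N2=(dead,v2) | N1.N0=(alive,v0) N1.N1=(alive,v0) N1.N2=(dead,v2)
Op 10: N0 marks N0=alive -> (alive,v1)
Op 11: N1 marks N0=alive -> (alive,v1)
Op 12: N0 marks N2=suspect -> (suspect,v3)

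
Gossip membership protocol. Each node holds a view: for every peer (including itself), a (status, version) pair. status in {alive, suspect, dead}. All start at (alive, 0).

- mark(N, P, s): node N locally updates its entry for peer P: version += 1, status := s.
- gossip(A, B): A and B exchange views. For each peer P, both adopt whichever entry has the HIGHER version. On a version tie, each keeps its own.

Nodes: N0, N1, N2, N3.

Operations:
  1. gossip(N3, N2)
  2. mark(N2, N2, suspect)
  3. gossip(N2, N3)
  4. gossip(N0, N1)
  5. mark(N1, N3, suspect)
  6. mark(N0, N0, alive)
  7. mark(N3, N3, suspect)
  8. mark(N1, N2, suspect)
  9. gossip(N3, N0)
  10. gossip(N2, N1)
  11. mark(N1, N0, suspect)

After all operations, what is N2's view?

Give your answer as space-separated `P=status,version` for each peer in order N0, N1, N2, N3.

Op 1: gossip N3<->N2 -> N3.N0=(alive,v0) N3.N1=(alive,v0) N3.N2=(alive,v0) N3.N3=(alive,v0) | N2.N0=(alive,v0) N2.N1=(alive,v0) N2.N2=(alive,v0) N2.N3=(alive,v0)
Op 2: N2 marks N2=suspect -> (suspect,v1)
Op 3: gossip N2<->N3 -> N2.N0=(alive,v0) N2.N1=(alive,v0) N2.N2=(suspect,v1) N2.N3=(alive,v0) | N3.N0=(alive,v0) N3.N1=(alive,v0) N3.N2=(suspect,v1) N3.N3=(alive,v0)
Op 4: gossip N0<->N1 -> N0.N0=(alive,v0) N0.N1=(alive,v0) N0.N2=(alive,v0) N0.N3=(alive,v0) | N1.N0=(alive,v0) N1.N1=(alive,v0) N1.N2=(alive,v0) N1.N3=(alive,v0)
Op 5: N1 marks N3=suspect -> (suspect,v1)
Op 6: N0 marks N0=alive -> (alive,v1)
Op 7: N3 marks N3=suspect -> (suspect,v1)
Op 8: N1 marks N2=suspect -> (suspect,v1)
Op 9: gossip N3<->N0 -> N3.N0=(alive,v1) N3.N1=(alive,v0) N3.N2=(suspect,v1) N3.N3=(suspect,v1) | N0.N0=(alive,v1) N0.N1=(alive,v0) N0.N2=(suspect,v1) N0.N3=(suspect,v1)
Op 10: gossip N2<->N1 -> N2.N0=(alive,v0) N2.N1=(alive,v0) N2.N2=(suspect,v1) N2.N3=(suspect,v1) | N1.N0=(alive,v0) N1.N1=(alive,v0) N1.N2=(suspect,v1) N1.N3=(suspect,v1)
Op 11: N1 marks N0=suspect -> (suspect,v1)

Answer: N0=alive,0 N1=alive,0 N2=suspect,1 N3=suspect,1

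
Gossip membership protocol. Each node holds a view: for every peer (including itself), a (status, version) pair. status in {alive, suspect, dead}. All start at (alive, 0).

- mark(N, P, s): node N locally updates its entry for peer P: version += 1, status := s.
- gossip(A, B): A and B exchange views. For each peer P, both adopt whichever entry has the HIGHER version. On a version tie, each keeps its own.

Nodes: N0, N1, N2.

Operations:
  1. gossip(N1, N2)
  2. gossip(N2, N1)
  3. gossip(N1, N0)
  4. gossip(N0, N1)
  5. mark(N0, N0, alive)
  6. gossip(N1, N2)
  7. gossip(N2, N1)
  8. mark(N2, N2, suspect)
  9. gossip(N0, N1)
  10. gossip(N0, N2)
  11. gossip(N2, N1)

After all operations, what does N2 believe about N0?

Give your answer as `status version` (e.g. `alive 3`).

Op 1: gossip N1<->N2 -> N1.N0=(alive,v0) N1.N1=(alive,v0) N1.N2=(alive,v0) | N2.N0=(alive,v0) N2.N1=(alive,v0) N2.N2=(alive,v0)
Op 2: gossip N2<->N1 -> N2.N0=(alive,v0) N2.N1=(alive,v0) N2.N2=(alive,v0) | N1.N0=(alive,v0) N1.N1=(alive,v0) N1.N2=(alive,v0)
Op 3: gossip N1<->N0 -> N1.N0=(alive,v0) N1.N1=(alive,v0) N1.N2=(alive,v0) | N0.N0=(alive,v0) N0.N1=(alive,v0) N0.N2=(alive,v0)
Op 4: gossip N0<->N1 -> N0.N0=(alive,v0) N0.N1=(alive,v0) N0.N2=(alive,v0) | N1.N0=(alive,v0) N1.N1=(alive,v0) N1.N2=(alive,v0)
Op 5: N0 marks N0=alive -> (alive,v1)
Op 6: gossip N1<->N2 -> N1.N0=(alive,v0) N1.N1=(alive,v0) N1.N2=(alive,v0) | N2.N0=(alive,v0) N2.N1=(alive,v0) N2.N2=(alive,v0)
Op 7: gossip N2<->N1 -> N2.N0=(alive,v0) N2.N1=(alive,v0) N2.N2=(alive,v0) | N1.N0=(alive,v0) N1.N1=(alive,v0) N1.N2=(alive,v0)
Op 8: N2 marks N2=suspect -> (suspect,v1)
Op 9: gossip N0<->N1 -> N0.N0=(alive,v1) N0.N1=(alive,v0) N0.N2=(alive,v0) | N1.N0=(alive,v1) N1.N1=(alive,v0) N1.N2=(alive,v0)
Op 10: gossip N0<->N2 -> N0.N0=(alive,v1) N0.N1=(alive,v0) N0.N2=(suspect,v1) | N2.N0=(alive,v1) N2.N1=(alive,v0) N2.N2=(suspect,v1)
Op 11: gossip N2<->N1 -> N2.N0=(alive,v1) N2.N1=(alive,v0) N2.N2=(suspect,v1) | N1.N0=(alive,v1) N1.N1=(alive,v0) N1.N2=(suspect,v1)

Answer: alive 1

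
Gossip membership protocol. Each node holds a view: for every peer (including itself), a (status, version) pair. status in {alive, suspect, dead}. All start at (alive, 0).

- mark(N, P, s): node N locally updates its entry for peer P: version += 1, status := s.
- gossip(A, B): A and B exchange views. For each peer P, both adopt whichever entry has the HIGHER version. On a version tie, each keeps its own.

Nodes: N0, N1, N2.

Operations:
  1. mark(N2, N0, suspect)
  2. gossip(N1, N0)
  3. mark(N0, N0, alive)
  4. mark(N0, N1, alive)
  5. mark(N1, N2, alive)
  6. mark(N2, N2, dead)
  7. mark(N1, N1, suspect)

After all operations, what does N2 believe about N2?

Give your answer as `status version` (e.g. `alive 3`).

Answer: dead 1

Derivation:
Op 1: N2 marks N0=suspect -> (suspect,v1)
Op 2: gossip N1<->N0 -> N1.N0=(alive,v0) N1.N1=(alive,v0) N1.N2=(alive,v0) | N0.N0=(alive,v0) N0.N1=(alive,v0) N0.N2=(alive,v0)
Op 3: N0 marks N0=alive -> (alive,v1)
Op 4: N0 marks N1=alive -> (alive,v1)
Op 5: N1 marks N2=alive -> (alive,v1)
Op 6: N2 marks N2=dead -> (dead,v1)
Op 7: N1 marks N1=suspect -> (suspect,v1)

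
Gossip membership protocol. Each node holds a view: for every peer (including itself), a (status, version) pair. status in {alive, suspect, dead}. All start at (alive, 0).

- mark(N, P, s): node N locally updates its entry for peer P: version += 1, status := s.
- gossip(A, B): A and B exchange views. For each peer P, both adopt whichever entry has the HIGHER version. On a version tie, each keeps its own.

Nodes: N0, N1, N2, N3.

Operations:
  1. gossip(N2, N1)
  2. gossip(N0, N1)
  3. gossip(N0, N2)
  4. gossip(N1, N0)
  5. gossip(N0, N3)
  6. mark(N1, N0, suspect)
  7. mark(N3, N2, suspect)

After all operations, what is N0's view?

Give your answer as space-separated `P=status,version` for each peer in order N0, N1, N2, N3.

Answer: N0=alive,0 N1=alive,0 N2=alive,0 N3=alive,0

Derivation:
Op 1: gossip N2<->N1 -> N2.N0=(alive,v0) N2.N1=(alive,v0) N2.N2=(alive,v0) N2.N3=(alive,v0) | N1.N0=(alive,v0) N1.N1=(alive,v0) N1.N2=(alive,v0) N1.N3=(alive,v0)
Op 2: gossip N0<->N1 -> N0.N0=(alive,v0) N0.N1=(alive,v0) N0.N2=(alive,v0) N0.N3=(alive,v0) | N1.N0=(alive,v0) N1.N1=(alive,v0) N1.N2=(alive,v0) N1.N3=(alive,v0)
Op 3: gossip N0<->N2 -> N0.N0=(alive,v0) N0.N1=(alive,v0) N0.N2=(alive,v0) N0.N3=(alive,v0) | N2.N0=(alive,v0) N2.N1=(alive,v0) N2.N2=(alive,v0) N2.N3=(alive,v0)
Op 4: gossip N1<->N0 -> N1.N0=(alive,v0) N1.N1=(alive,v0) N1.N2=(alive,v0) N1.N3=(alive,v0) | N0.N0=(alive,v0) N0.N1=(alive,v0) N0.N2=(alive,v0) N0.N3=(alive,v0)
Op 5: gossip N0<->N3 -> N0.N0=(alive,v0) N0.N1=(alive,v0) N0.N2=(alive,v0) N0.N3=(alive,v0) | N3.N0=(alive,v0) N3.N1=(alive,v0) N3.N2=(alive,v0) N3.N3=(alive,v0)
Op 6: N1 marks N0=suspect -> (suspect,v1)
Op 7: N3 marks N2=suspect -> (suspect,v1)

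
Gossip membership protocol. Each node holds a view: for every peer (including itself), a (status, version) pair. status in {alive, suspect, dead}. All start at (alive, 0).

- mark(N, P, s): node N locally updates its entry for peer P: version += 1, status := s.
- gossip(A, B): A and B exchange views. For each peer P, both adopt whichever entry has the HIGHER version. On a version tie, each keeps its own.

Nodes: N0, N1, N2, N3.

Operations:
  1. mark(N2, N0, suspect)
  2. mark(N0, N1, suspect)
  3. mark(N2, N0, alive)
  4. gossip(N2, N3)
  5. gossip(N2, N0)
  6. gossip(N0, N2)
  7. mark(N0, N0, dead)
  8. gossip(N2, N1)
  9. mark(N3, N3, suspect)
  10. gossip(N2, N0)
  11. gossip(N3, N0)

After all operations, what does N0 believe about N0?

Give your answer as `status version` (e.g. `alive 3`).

Op 1: N2 marks N0=suspect -> (suspect,v1)
Op 2: N0 marks N1=suspect -> (suspect,v1)
Op 3: N2 marks N0=alive -> (alive,v2)
Op 4: gossip N2<->N3 -> N2.N0=(alive,v2) N2.N1=(alive,v0) N2.N2=(alive,v0) N2.N3=(alive,v0) | N3.N0=(alive,v2) N3.N1=(alive,v0) N3.N2=(alive,v0) N3.N3=(alive,v0)
Op 5: gossip N2<->N0 -> N2.N0=(alive,v2) N2.N1=(suspect,v1) N2.N2=(alive,v0) N2.N3=(alive,v0) | N0.N0=(alive,v2) N0.N1=(suspect,v1) N0.N2=(alive,v0) N0.N3=(alive,v0)
Op 6: gossip N0<->N2 -> N0.N0=(alive,v2) N0.N1=(suspect,v1) N0.N2=(alive,v0) N0.N3=(alive,v0) | N2.N0=(alive,v2) N2.N1=(suspect,v1) N2.N2=(alive,v0) N2.N3=(alive,v0)
Op 7: N0 marks N0=dead -> (dead,v3)
Op 8: gossip N2<->N1 -> N2.N0=(alive,v2) N2.N1=(suspect,v1) N2.N2=(alive,v0) N2.N3=(alive,v0) | N1.N0=(alive,v2) N1.N1=(suspect,v1) N1.N2=(alive,v0) N1.N3=(alive,v0)
Op 9: N3 marks N3=suspect -> (suspect,v1)
Op 10: gossip N2<->N0 -> N2.N0=(dead,v3) N2.N1=(suspect,v1) N2.N2=(alive,v0) N2.N3=(alive,v0) | N0.N0=(dead,v3) N0.N1=(suspect,v1) N0.N2=(alive,v0) N0.N3=(alive,v0)
Op 11: gossip N3<->N0 -> N3.N0=(dead,v3) N3.N1=(suspect,v1) N3.N2=(alive,v0) N3.N3=(suspect,v1) | N0.N0=(dead,v3) N0.N1=(suspect,v1) N0.N2=(alive,v0) N0.N3=(suspect,v1)

Answer: dead 3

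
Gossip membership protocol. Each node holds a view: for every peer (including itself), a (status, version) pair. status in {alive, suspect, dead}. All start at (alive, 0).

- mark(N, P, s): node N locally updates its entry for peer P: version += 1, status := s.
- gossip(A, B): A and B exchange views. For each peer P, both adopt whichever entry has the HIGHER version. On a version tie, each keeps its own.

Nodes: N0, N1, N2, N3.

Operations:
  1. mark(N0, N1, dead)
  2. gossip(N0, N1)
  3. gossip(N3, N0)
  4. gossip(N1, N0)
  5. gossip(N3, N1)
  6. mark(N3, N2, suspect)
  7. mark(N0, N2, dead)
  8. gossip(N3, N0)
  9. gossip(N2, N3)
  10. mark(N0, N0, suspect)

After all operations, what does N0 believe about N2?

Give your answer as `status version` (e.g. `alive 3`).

Op 1: N0 marks N1=dead -> (dead,v1)
Op 2: gossip N0<->N1 -> N0.N0=(alive,v0) N0.N1=(dead,v1) N0.N2=(alive,v0) N0.N3=(alive,v0) | N1.N0=(alive,v0) N1.N1=(dead,v1) N1.N2=(alive,v0) N1.N3=(alive,v0)
Op 3: gossip N3<->N0 -> N3.N0=(alive,v0) N3.N1=(dead,v1) N3.N2=(alive,v0) N3.N3=(alive,v0) | N0.N0=(alive,v0) N0.N1=(dead,v1) N0.N2=(alive,v0) N0.N3=(alive,v0)
Op 4: gossip N1<->N0 -> N1.N0=(alive,v0) N1.N1=(dead,v1) N1.N2=(alive,v0) N1.N3=(alive,v0) | N0.N0=(alive,v0) N0.N1=(dead,v1) N0.N2=(alive,v0) N0.N3=(alive,v0)
Op 5: gossip N3<->N1 -> N3.N0=(alive,v0) N3.N1=(dead,v1) N3.N2=(alive,v0) N3.N3=(alive,v0) | N1.N0=(alive,v0) N1.N1=(dead,v1) N1.N2=(alive,v0) N1.N3=(alive,v0)
Op 6: N3 marks N2=suspect -> (suspect,v1)
Op 7: N0 marks N2=dead -> (dead,v1)
Op 8: gossip N3<->N0 -> N3.N0=(alive,v0) N3.N1=(dead,v1) N3.N2=(suspect,v1) N3.N3=(alive,v0) | N0.N0=(alive,v0) N0.N1=(dead,v1) N0.N2=(dead,v1) N0.N3=(alive,v0)
Op 9: gossip N2<->N3 -> N2.N0=(alive,v0) N2.N1=(dead,v1) N2.N2=(suspect,v1) N2.N3=(alive,v0) | N3.N0=(alive,v0) N3.N1=(dead,v1) N3.N2=(suspect,v1) N3.N3=(alive,v0)
Op 10: N0 marks N0=suspect -> (suspect,v1)

Answer: dead 1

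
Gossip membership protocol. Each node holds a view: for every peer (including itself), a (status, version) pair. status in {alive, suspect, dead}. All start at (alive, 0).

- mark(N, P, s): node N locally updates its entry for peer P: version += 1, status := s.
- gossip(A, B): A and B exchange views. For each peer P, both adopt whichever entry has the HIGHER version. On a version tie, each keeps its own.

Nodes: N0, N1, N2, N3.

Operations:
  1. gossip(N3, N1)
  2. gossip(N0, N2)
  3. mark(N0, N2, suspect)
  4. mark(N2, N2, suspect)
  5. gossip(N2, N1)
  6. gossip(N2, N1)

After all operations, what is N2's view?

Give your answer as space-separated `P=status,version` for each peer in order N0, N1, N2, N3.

Answer: N0=alive,0 N1=alive,0 N2=suspect,1 N3=alive,0

Derivation:
Op 1: gossip N3<->N1 -> N3.N0=(alive,v0) N3.N1=(alive,v0) N3.N2=(alive,v0) N3.N3=(alive,v0) | N1.N0=(alive,v0) N1.N1=(alive,v0) N1.N2=(alive,v0) N1.N3=(alive,v0)
Op 2: gossip N0<->N2 -> N0.N0=(alive,v0) N0.N1=(alive,v0) N0.N2=(alive,v0) N0.N3=(alive,v0) | N2.N0=(alive,v0) N2.N1=(alive,v0) N2.N2=(alive,v0) N2.N3=(alive,v0)
Op 3: N0 marks N2=suspect -> (suspect,v1)
Op 4: N2 marks N2=suspect -> (suspect,v1)
Op 5: gossip N2<->N1 -> N2.N0=(alive,v0) N2.N1=(alive,v0) N2.N2=(suspect,v1) N2.N3=(alive,v0) | N1.N0=(alive,v0) N1.N1=(alive,v0) N1.N2=(suspect,v1) N1.N3=(alive,v0)
Op 6: gossip N2<->N1 -> N2.N0=(alive,v0) N2.N1=(alive,v0) N2.N2=(suspect,v1) N2.N3=(alive,v0) | N1.N0=(alive,v0) N1.N1=(alive,v0) N1.N2=(suspect,v1) N1.N3=(alive,v0)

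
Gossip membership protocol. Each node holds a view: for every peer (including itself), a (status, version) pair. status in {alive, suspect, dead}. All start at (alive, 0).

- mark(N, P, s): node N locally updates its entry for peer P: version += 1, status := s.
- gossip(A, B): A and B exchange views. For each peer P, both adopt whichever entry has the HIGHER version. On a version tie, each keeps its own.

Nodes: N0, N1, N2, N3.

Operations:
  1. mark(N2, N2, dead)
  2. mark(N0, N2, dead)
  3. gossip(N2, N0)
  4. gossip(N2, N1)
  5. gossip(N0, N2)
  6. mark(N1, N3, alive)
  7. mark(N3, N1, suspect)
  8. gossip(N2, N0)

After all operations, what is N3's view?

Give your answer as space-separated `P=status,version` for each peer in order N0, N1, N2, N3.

Answer: N0=alive,0 N1=suspect,1 N2=alive,0 N3=alive,0

Derivation:
Op 1: N2 marks N2=dead -> (dead,v1)
Op 2: N0 marks N2=dead -> (dead,v1)
Op 3: gossip N2<->N0 -> N2.N0=(alive,v0) N2.N1=(alive,v0) N2.N2=(dead,v1) N2.N3=(alive,v0) | N0.N0=(alive,v0) N0.N1=(alive,v0) N0.N2=(dead,v1) N0.N3=(alive,v0)
Op 4: gossip N2<->N1 -> N2.N0=(alive,v0) N2.N1=(alive,v0) N2.N2=(dead,v1) N2.N3=(alive,v0) | N1.N0=(alive,v0) N1.N1=(alive,v0) N1.N2=(dead,v1) N1.N3=(alive,v0)
Op 5: gossip N0<->N2 -> N0.N0=(alive,v0) N0.N1=(alive,v0) N0.N2=(dead,v1) N0.N3=(alive,v0) | N2.N0=(alive,v0) N2.N1=(alive,v0) N2.N2=(dead,v1) N2.N3=(alive,v0)
Op 6: N1 marks N3=alive -> (alive,v1)
Op 7: N3 marks N1=suspect -> (suspect,v1)
Op 8: gossip N2<->N0 -> N2.N0=(alive,v0) N2.N1=(alive,v0) N2.N2=(dead,v1) N2.N3=(alive,v0) | N0.N0=(alive,v0) N0.N1=(alive,v0) N0.N2=(dead,v1) N0.N3=(alive,v0)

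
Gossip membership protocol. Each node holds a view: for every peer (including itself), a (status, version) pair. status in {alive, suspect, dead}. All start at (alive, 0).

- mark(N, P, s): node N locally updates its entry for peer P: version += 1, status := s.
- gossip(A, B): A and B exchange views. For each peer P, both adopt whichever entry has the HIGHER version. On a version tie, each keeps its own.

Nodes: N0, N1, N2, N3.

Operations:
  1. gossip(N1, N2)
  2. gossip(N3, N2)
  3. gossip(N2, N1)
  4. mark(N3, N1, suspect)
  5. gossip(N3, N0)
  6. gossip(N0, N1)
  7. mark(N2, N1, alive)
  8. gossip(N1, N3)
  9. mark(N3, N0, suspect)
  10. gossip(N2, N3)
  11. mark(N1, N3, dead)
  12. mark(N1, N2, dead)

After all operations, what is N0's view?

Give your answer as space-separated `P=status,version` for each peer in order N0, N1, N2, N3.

Answer: N0=alive,0 N1=suspect,1 N2=alive,0 N3=alive,0

Derivation:
Op 1: gossip N1<->N2 -> N1.N0=(alive,v0) N1.N1=(alive,v0) N1.N2=(alive,v0) N1.N3=(alive,v0) | N2.N0=(alive,v0) N2.N1=(alive,v0) N2.N2=(alive,v0) N2.N3=(alive,v0)
Op 2: gossip N3<->N2 -> N3.N0=(alive,v0) N3.N1=(alive,v0) N3.N2=(alive,v0) N3.N3=(alive,v0) | N2.N0=(alive,v0) N2.N1=(alive,v0) N2.N2=(alive,v0) N2.N3=(alive,v0)
Op 3: gossip N2<->N1 -> N2.N0=(alive,v0) N2.N1=(alive,v0) N2.N2=(alive,v0) N2.N3=(alive,v0) | N1.N0=(alive,v0) N1.N1=(alive,v0) N1.N2=(alive,v0) N1.N3=(alive,v0)
Op 4: N3 marks N1=suspect -> (suspect,v1)
Op 5: gossip N3<->N0 -> N3.N0=(alive,v0) N3.N1=(suspect,v1) N3.N2=(alive,v0) N3.N3=(alive,v0) | N0.N0=(alive,v0) N0.N1=(suspect,v1) N0.N2=(alive,v0) N0.N3=(alive,v0)
Op 6: gossip N0<->N1 -> N0.N0=(alive,v0) N0.N1=(suspect,v1) N0.N2=(alive,v0) N0.N3=(alive,v0) | N1.N0=(alive,v0) N1.N1=(suspect,v1) N1.N2=(alive,v0) N1.N3=(alive,v0)
Op 7: N2 marks N1=alive -> (alive,v1)
Op 8: gossip N1<->N3 -> N1.N0=(alive,v0) N1.N1=(suspect,v1) N1.N2=(alive,v0) N1.N3=(alive,v0) | N3.N0=(alive,v0) N3.N1=(suspect,v1) N3.N2=(alive,v0) N3.N3=(alive,v0)
Op 9: N3 marks N0=suspect -> (suspect,v1)
Op 10: gossip N2<->N3 -> N2.N0=(suspect,v1) N2.N1=(alive,v1) N2.N2=(alive,v0) N2.N3=(alive,v0) | N3.N0=(suspect,v1) N3.N1=(suspect,v1) N3.N2=(alive,v0) N3.N3=(alive,v0)
Op 11: N1 marks N3=dead -> (dead,v1)
Op 12: N1 marks N2=dead -> (dead,v1)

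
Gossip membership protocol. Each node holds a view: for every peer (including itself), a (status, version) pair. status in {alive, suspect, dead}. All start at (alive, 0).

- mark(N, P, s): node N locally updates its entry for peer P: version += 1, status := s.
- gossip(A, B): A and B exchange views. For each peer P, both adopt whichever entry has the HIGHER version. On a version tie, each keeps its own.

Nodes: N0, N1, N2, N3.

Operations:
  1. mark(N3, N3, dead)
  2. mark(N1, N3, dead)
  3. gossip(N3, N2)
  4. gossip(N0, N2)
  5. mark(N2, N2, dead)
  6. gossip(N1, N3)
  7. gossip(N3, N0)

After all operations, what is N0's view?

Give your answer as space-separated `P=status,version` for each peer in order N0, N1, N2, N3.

Op 1: N3 marks N3=dead -> (dead,v1)
Op 2: N1 marks N3=dead -> (dead,v1)
Op 3: gossip N3<->N2 -> N3.N0=(alive,v0) N3.N1=(alive,v0) N3.N2=(alive,v0) N3.N3=(dead,v1) | N2.N0=(alive,v0) N2.N1=(alive,v0) N2.N2=(alive,v0) N2.N3=(dead,v1)
Op 4: gossip N0<->N2 -> N0.N0=(alive,v0) N0.N1=(alive,v0) N0.N2=(alive,v0) N0.N3=(dead,v1) | N2.N0=(alive,v0) N2.N1=(alive,v0) N2.N2=(alive,v0) N2.N3=(dead,v1)
Op 5: N2 marks N2=dead -> (dead,v1)
Op 6: gossip N1<->N3 -> N1.N0=(alive,v0) N1.N1=(alive,v0) N1.N2=(alive,v0) N1.N3=(dead,v1) | N3.N0=(alive,v0) N3.N1=(alive,v0) N3.N2=(alive,v0) N3.N3=(dead,v1)
Op 7: gossip N3<->N0 -> N3.N0=(alive,v0) N3.N1=(alive,v0) N3.N2=(alive,v0) N3.N3=(dead,v1) | N0.N0=(alive,v0) N0.N1=(alive,v0) N0.N2=(alive,v0) N0.N3=(dead,v1)

Answer: N0=alive,0 N1=alive,0 N2=alive,0 N3=dead,1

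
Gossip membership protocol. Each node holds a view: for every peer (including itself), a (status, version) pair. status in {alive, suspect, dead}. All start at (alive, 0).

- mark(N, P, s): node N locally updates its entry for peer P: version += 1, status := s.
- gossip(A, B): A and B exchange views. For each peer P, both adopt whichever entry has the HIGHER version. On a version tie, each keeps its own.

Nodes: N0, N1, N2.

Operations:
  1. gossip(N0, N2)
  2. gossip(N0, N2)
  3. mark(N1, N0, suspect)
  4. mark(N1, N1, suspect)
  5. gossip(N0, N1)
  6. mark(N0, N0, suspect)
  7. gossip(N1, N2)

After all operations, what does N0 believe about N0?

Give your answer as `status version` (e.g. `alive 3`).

Op 1: gossip N0<->N2 -> N0.N0=(alive,v0) N0.N1=(alive,v0) N0.N2=(alive,v0) | N2.N0=(alive,v0) N2.N1=(alive,v0) N2.N2=(alive,v0)
Op 2: gossip N0<->N2 -> N0.N0=(alive,v0) N0.N1=(alive,v0) N0.N2=(alive,v0) | N2.N0=(alive,v0) N2.N1=(alive,v0) N2.N2=(alive,v0)
Op 3: N1 marks N0=suspect -> (suspect,v1)
Op 4: N1 marks N1=suspect -> (suspect,v1)
Op 5: gossip N0<->N1 -> N0.N0=(suspect,v1) N0.N1=(suspect,v1) N0.N2=(alive,v0) | N1.N0=(suspect,v1) N1.N1=(suspect,v1) N1.N2=(alive,v0)
Op 6: N0 marks N0=suspect -> (suspect,v2)
Op 7: gossip N1<->N2 -> N1.N0=(suspect,v1) N1.N1=(suspect,v1) N1.N2=(alive,v0) | N2.N0=(suspect,v1) N2.N1=(suspect,v1) N2.N2=(alive,v0)

Answer: suspect 2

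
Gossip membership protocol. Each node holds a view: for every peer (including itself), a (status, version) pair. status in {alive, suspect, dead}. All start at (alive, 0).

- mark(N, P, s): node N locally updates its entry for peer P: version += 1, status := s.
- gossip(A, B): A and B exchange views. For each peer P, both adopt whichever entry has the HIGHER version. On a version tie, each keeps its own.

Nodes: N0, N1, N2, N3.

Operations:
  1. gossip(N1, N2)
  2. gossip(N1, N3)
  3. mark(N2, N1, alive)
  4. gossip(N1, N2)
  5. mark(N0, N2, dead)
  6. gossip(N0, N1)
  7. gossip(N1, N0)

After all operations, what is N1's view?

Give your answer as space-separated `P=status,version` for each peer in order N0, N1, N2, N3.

Op 1: gossip N1<->N2 -> N1.N0=(alive,v0) N1.N1=(alive,v0) N1.N2=(alive,v0) N1.N3=(alive,v0) | N2.N0=(alive,v0) N2.N1=(alive,v0) N2.N2=(alive,v0) N2.N3=(alive,v0)
Op 2: gossip N1<->N3 -> N1.N0=(alive,v0) N1.N1=(alive,v0) N1.N2=(alive,v0) N1.N3=(alive,v0) | N3.N0=(alive,v0) N3.N1=(alive,v0) N3.N2=(alive,v0) N3.N3=(alive,v0)
Op 3: N2 marks N1=alive -> (alive,v1)
Op 4: gossip N1<->N2 -> N1.N0=(alive,v0) N1.N1=(alive,v1) N1.N2=(alive,v0) N1.N3=(alive,v0) | N2.N0=(alive,v0) N2.N1=(alive,v1) N2.N2=(alive,v0) N2.N3=(alive,v0)
Op 5: N0 marks N2=dead -> (dead,v1)
Op 6: gossip N0<->N1 -> N0.N0=(alive,v0) N0.N1=(alive,v1) N0.N2=(dead,v1) N0.N3=(alive,v0) | N1.N0=(alive,v0) N1.N1=(alive,v1) N1.N2=(dead,v1) N1.N3=(alive,v0)
Op 7: gossip N1<->N0 -> N1.N0=(alive,v0) N1.N1=(alive,v1) N1.N2=(dead,v1) N1.N3=(alive,v0) | N0.N0=(alive,v0) N0.N1=(alive,v1) N0.N2=(dead,v1) N0.N3=(alive,v0)

Answer: N0=alive,0 N1=alive,1 N2=dead,1 N3=alive,0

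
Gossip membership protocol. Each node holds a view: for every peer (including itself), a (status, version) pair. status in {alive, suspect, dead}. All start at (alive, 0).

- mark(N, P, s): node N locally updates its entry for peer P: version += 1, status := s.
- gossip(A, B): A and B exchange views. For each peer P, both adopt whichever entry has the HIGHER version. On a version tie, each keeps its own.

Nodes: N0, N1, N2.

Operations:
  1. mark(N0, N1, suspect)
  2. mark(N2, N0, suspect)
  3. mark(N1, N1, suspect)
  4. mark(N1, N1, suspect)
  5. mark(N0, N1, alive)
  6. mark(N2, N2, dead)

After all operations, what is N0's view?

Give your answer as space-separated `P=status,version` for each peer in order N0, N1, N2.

Answer: N0=alive,0 N1=alive,2 N2=alive,0

Derivation:
Op 1: N0 marks N1=suspect -> (suspect,v1)
Op 2: N2 marks N0=suspect -> (suspect,v1)
Op 3: N1 marks N1=suspect -> (suspect,v1)
Op 4: N1 marks N1=suspect -> (suspect,v2)
Op 5: N0 marks N1=alive -> (alive,v2)
Op 6: N2 marks N2=dead -> (dead,v1)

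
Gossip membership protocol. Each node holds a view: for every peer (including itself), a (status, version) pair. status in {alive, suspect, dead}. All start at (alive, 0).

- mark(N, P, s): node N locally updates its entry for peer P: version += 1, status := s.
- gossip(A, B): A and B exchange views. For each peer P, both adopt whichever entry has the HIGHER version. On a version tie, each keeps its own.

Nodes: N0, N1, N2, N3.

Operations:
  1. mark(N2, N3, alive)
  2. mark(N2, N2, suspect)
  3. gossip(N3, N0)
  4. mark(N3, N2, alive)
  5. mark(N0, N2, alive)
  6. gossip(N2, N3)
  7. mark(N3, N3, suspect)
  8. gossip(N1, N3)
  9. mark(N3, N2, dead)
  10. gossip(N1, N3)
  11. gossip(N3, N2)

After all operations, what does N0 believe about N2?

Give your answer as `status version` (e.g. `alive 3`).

Answer: alive 1

Derivation:
Op 1: N2 marks N3=alive -> (alive,v1)
Op 2: N2 marks N2=suspect -> (suspect,v1)
Op 3: gossip N3<->N0 -> N3.N0=(alive,v0) N3.N1=(alive,v0) N3.N2=(alive,v0) N3.N3=(alive,v0) | N0.N0=(alive,v0) N0.N1=(alive,v0) N0.N2=(alive,v0) N0.N3=(alive,v0)
Op 4: N3 marks N2=alive -> (alive,v1)
Op 5: N0 marks N2=alive -> (alive,v1)
Op 6: gossip N2<->N3 -> N2.N0=(alive,v0) N2.N1=(alive,v0) N2.N2=(suspect,v1) N2.N3=(alive,v1) | N3.N0=(alive,v0) N3.N1=(alive,v0) N3.N2=(alive,v1) N3.N3=(alive,v1)
Op 7: N3 marks N3=suspect -> (suspect,v2)
Op 8: gossip N1<->N3 -> N1.N0=(alive,v0) N1.N1=(alive,v0) N1.N2=(alive,v1) N1.N3=(suspect,v2) | N3.N0=(alive,v0) N3.N1=(alive,v0) N3.N2=(alive,v1) N3.N3=(suspect,v2)
Op 9: N3 marks N2=dead -> (dead,v2)
Op 10: gossip N1<->N3 -> N1.N0=(alive,v0) N1.N1=(alive,v0) N1.N2=(dead,v2) N1.N3=(suspect,v2) | N3.N0=(alive,v0) N3.N1=(alive,v0) N3.N2=(dead,v2) N3.N3=(suspect,v2)
Op 11: gossip N3<->N2 -> N3.N0=(alive,v0) N3.N1=(alive,v0) N3.N2=(dead,v2) N3.N3=(suspect,v2) | N2.N0=(alive,v0) N2.N1=(alive,v0) N2.N2=(dead,v2) N2.N3=(suspect,v2)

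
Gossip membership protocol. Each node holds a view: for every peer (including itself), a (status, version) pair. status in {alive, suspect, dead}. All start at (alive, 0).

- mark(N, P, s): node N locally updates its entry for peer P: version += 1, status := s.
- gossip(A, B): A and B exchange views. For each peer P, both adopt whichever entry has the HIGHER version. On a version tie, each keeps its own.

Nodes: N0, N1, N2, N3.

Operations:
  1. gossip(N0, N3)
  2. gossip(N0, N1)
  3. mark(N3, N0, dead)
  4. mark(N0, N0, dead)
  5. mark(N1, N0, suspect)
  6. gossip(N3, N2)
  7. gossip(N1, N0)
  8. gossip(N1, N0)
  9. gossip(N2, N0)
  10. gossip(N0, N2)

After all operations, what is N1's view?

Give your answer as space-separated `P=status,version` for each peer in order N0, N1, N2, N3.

Op 1: gossip N0<->N3 -> N0.N0=(alive,v0) N0.N1=(alive,v0) N0.N2=(alive,v0) N0.N3=(alive,v0) | N3.N0=(alive,v0) N3.N1=(alive,v0) N3.N2=(alive,v0) N3.N3=(alive,v0)
Op 2: gossip N0<->N1 -> N0.N0=(alive,v0) N0.N1=(alive,v0) N0.N2=(alive,v0) N0.N3=(alive,v0) | N1.N0=(alive,v0) N1.N1=(alive,v0) N1.N2=(alive,v0) N1.N3=(alive,v0)
Op 3: N3 marks N0=dead -> (dead,v1)
Op 4: N0 marks N0=dead -> (dead,v1)
Op 5: N1 marks N0=suspect -> (suspect,v1)
Op 6: gossip N3<->N2 -> N3.N0=(dead,v1) N3.N1=(alive,v0) N3.N2=(alive,v0) N3.N3=(alive,v0) | N2.N0=(dead,v1) N2.N1=(alive,v0) N2.N2=(alive,v0) N2.N3=(alive,v0)
Op 7: gossip N1<->N0 -> N1.N0=(suspect,v1) N1.N1=(alive,v0) N1.N2=(alive,v0) N1.N3=(alive,v0) | N0.N0=(dead,v1) N0.N1=(alive,v0) N0.N2=(alive,v0) N0.N3=(alive,v0)
Op 8: gossip N1<->N0 -> N1.N0=(suspect,v1) N1.N1=(alive,v0) N1.N2=(alive,v0) N1.N3=(alive,v0) | N0.N0=(dead,v1) N0.N1=(alive,v0) N0.N2=(alive,v0) N0.N3=(alive,v0)
Op 9: gossip N2<->N0 -> N2.N0=(dead,v1) N2.N1=(alive,v0) N2.N2=(alive,v0) N2.N3=(alive,v0) | N0.N0=(dead,v1) N0.N1=(alive,v0) N0.N2=(alive,v0) N0.N3=(alive,v0)
Op 10: gossip N0<->N2 -> N0.N0=(dead,v1) N0.N1=(alive,v0) N0.N2=(alive,v0) N0.N3=(alive,v0) | N2.N0=(dead,v1) N2.N1=(alive,v0) N2.N2=(alive,v0) N2.N3=(alive,v0)

Answer: N0=suspect,1 N1=alive,0 N2=alive,0 N3=alive,0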